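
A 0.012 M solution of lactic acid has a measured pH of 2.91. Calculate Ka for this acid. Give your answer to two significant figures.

[H+] = 10^(-2.91) = 1.23 × 10^-3 M
At equilibrium [HA] = 0.012 − 1.23 × 10^-3 = 1.08 × 10^-2 M
Ka = [H+][A-]/[HA] = (1.23 × 10^-3)² / 1.08 × 10^-2 = 1.4 × 10^-4

Ka = 1.4 × 10^-4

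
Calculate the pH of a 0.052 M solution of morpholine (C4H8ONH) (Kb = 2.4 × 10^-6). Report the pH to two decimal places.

pH = 10.55

C4H8ONH + H2O ⇌ C4H8ONH2+ + OH-
Kb = [OH-]²/(0.052 − [OH-]) = 2.4 × 10^-6
Assume [OH-] ≪ 0.052: [OH-] ≈ √(2.4 × 10^-6 × 0.052) = 3.53 × 10^-4 M
([OH-]/C₀ = 0.68% < 5%, so the approximation holds.)
pOH = 3.45, so pH = 14.00 − pOH = 10.55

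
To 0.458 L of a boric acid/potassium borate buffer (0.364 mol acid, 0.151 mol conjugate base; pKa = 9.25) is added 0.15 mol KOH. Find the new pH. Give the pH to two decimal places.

After neutralization: n(B(OH)3) = 0.214 mol, n(B(OH)4-) = 0.301 mol.
pH = pKa + log(n_B(OH)4-/n_B(OH)3) = 9.25 + log(0.301/0.214) = 9.25 + (+0.148)

pH = 9.40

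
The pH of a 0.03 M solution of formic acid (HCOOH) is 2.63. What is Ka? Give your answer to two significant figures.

[H+] = 10^(-2.63) = 2.34 × 10^-3 M
At equilibrium [HA] = 0.03 − 2.34 × 10^-3 = 2.77 × 10^-2 M
Ka = [H+][A-]/[HA] = (2.34 × 10^-3)² / 2.77 × 10^-2 = 2.0 × 10^-4

Ka = 2.0 × 10^-4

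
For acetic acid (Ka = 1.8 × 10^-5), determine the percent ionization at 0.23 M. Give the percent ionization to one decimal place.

CH3COOH ⇌ CH3COO- + H+; let x = [H+] at equilibrium.
x ≈ √(Ka·C₀) = √(1.8 × 10^-5 × 0.23) = 2.03 × 10^-3 M
% ionization = x/C₀ × 100% = 2.03 × 10^-3/0.23 × 100% = 0.9%

0.9%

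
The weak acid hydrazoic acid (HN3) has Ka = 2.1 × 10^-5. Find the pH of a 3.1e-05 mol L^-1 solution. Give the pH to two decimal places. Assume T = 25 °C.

pH = 4.77

HN3 ⇌ N3- + H+
From the ICE table, Ka = x²/(3.1e-05 − x) = 2.1 × 10^-5.
Here C₀/Ka ≈ 1.48, so the small-x approximation fails. Use the quadratic:
x = (−Ka + √(Ka² + 4·Ka·C₀))/2 = 1.71 × 10^-5 M
pH = −log[H+] = −log(1.71 × 10^-5) = 4.77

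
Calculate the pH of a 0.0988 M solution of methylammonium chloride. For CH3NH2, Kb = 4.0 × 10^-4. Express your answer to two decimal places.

CH3NH3+ is the conjugate acid of the weak base CH3NH2.
Ka = Kw/Kb = 1.0×10^-14 / 4.0 × 10^-4 = 2.50 × 10^-11
Let x = [H+] at equilibrium. Ka = x²/(0.0988 − x).
Neglecting x in the denominator: x = √(2.50 × 10^-11 × 0.0988) = 1.57 × 10^-6 M
Check: 0.0016% ionized — well under 5%, approximation valid.
pH = −log[H+] = −log(1.57 × 10^-6) = 5.80

pH = 5.80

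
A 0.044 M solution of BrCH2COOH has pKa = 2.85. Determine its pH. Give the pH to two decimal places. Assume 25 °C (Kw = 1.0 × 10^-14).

pH = 2.14

BrCH2COOH ⇌ BrCH2COO- + H+
Ka = 10^(−2.85) = 1.41 × 10^-3
Ka = x²/(0.044 − x) = 1.41 × 10^-3
The 5% rule fails; solving x² + Ka·x − Ka·C₀ = 0 exactly:
x = (−Ka + √(Ka² + 4·Ka·C₀))/2 = 7.20 × 10^-3 M
pH = −log[H+] = −log(7.20 × 10^-3) = 2.14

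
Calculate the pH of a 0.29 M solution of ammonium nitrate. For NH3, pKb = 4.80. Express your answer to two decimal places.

pH = 4.87

NH4+ is the conjugate acid of the weak base NH3.
Kb = 10^(−4.80) = 1.58 × 10^-5
Ka = Kw/Kb = 1.0×10^-14 / 1.58 × 10^-5 = 6.33 × 10^-10
From the ICE table, Ka = x²/(0.29 − x) = 6.33 × 10^-10.
Since Ka ≪ C₀, x ≈ √(Ka·C₀) = 1.35 × 10^-5 M.
(x/C₀ = 0.0047% < 5%, so the approximation holds.)
pH = −log(1.35 × 10^-5) = 4.87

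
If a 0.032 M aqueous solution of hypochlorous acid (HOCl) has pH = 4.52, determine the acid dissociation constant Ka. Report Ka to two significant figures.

[H+] = 10^(-4.52) = 3.02 × 10^-5 M
At equilibrium [HA] = 0.032 − 3.02 × 10^-5 = 3.20 × 10^-2 M
Ka = [H+][A-]/[HA] = (3.02 × 10^-5)² / 3.20 × 10^-2 = 2.9 × 10^-8

Ka = 2.9 × 10^-8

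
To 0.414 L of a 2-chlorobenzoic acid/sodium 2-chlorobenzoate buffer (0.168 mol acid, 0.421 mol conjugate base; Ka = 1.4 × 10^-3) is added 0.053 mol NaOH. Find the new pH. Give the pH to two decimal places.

OH- converts ClC6H4COOH to ClC6H4COO-: ClC6H4COOH → 0.115 mol, ClC6H4COO- → 0.474 mol.
pKa = −log(1.4 × 10^-3) = 2.854
Henderson–Hasselbalch with mole ratio 0.474/0.115: pH = 2.854 + (+0.615)

pH = 3.47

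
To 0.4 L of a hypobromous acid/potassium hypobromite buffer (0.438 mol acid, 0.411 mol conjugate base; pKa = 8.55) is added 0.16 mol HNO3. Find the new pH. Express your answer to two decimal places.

Added H+ converts OBr- to HOBr: HOBr → 0.598 mol, OBr- → 0.251 mol.
pH = pKa + log([A⁻]/[HA]) = 8.55 + log(0.251/0.598) = 8.55 -0.377

pH = 8.17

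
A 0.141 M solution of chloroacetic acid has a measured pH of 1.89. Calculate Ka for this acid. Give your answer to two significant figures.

Ka = 1.3 × 10^-3

[H+] = 10^(-1.89) = 1.29 × 10^-2 M
At equilibrium [HA] = 0.141 − 1.29 × 10^-2 = 1.28 × 10^-1 M
Ka = [H+][A-]/[HA] = (1.29 × 10^-2)² / 1.28 × 10^-1 = 1.3 × 10^-3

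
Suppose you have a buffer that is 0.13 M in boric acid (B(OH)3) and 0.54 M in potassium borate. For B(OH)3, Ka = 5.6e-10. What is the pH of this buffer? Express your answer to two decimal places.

pKa = −log(5.6 × 10^-10) = 9.252
Using pH = pKa + log([base]/[acid]) with [base]/[acid] = 0.54/0.13:
pH = 9.252 + (+0.618) = 9.87

pH = 9.87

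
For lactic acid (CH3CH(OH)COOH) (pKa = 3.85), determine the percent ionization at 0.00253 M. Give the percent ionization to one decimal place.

CH3CH(OH)COOH ⇌ CH3CH(OH)COO- + H+; let x = [H+] at equilibrium.
Ka = 10^(−3.85) = 1.41 × 10^-4
Ka = x²/(C₀ − x); solving the quadratic gives x = 5.31 × 10^-4 M.
Fraction ionized = 5.31 × 10^-4 / 0.00253 = 0.2099 → 21.0%

21.0%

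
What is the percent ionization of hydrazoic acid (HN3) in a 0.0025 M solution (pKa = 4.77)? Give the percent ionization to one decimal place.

7.9%

HN3 ⇌ N3- + H+; let x = [H+] at equilibrium.
Ka = 10^(−4.77) = 1.70 × 10^-5
Ka = x²/(C₀ − x); solving the quadratic gives x = 1.98 × 10^-4 M.
% ionization = x/C₀ × 100% = 1.98 × 10^-4/0.0025 × 100% = 7.9%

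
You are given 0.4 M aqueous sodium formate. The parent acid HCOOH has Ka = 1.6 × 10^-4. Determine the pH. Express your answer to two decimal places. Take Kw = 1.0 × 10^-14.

HCOO- is the conjugate base of the weak acid HCOOH.
Kb = Kw/Ka = 1.0×10^-14 / 1.6 × 10^-4 = 6.25 × 10^-11
From the ICE table, Kb = x²/(0.4 − x) = 6.25 × 10^-11.
Neglecting x in the denominator: x = √(6.25 × 10^-11 × 0.4) = 5.00 × 10^-6 M
pOH = −log(5.00 × 10^-6) = 5.30; pH = 14.00 − 5.30 = 8.70

pH = 8.70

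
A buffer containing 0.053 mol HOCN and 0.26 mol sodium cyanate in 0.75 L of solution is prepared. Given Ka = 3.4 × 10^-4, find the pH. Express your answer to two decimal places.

pKa = −log(3.4 × 10^-4) = 3.469
pH = pKa + log([A⁻]/[HA]) = 3.469 + log(0.26/0.053)
pH = 3.469 + (+0.691) = 4.16

pH = 4.16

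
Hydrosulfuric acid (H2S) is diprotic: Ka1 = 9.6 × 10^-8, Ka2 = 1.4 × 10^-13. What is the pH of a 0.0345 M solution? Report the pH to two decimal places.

pH = 4.24

Since Ka1 ≫ Ka2, the first ionization dominates [H+].
Ka1 = x²/(0.0345 − x) = 9.6 × 10^-8
x ≈ √(9.6 × 10^-8 × 0.0345) = 5.75 × 10^-5 M
pH = −log(5.75 × 10^-5) = 4.24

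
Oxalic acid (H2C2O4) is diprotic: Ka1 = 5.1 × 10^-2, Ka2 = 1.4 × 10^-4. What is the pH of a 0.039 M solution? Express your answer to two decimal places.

Since Ka1 ≫ Ka2, the first ionization dominates [H+].
Ka1 = x²/(0.039 − x) = 5.1 × 10^-2
Solving the quadratic: x = (−Ka1 + √(Ka1² + 4·Ka1·C₀))/2 = 2.59 × 10^-2 M
pH = −log(2.59 × 10^-2) = 1.59

pH = 1.59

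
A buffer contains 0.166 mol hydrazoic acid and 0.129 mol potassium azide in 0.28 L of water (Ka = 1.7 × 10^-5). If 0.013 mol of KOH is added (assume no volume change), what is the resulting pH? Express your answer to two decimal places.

OH- converts HN3 to N3-: HN3 → 0.153 mol, N3- → 0.142 mol.
pKa = −log(1.7 × 10^-5) = 4.770
pH = pKa + log(n_N3-/n_HN3) = 4.770 + log(0.142/0.153) = 4.770 + (-0.032)

pH = 4.74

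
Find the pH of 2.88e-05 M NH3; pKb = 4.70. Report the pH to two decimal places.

pH = 9.20

NH3 + H2O ⇌ NH4+ + OH-
Kb = 10^(−4.70) = 2.00 × 10^-5
From the ICE table, Kb = [OH-]²/(2.88e-05 − [OH-]) = 2.00 × 10^-5.
Here C₀/Kb ≈ 1.44, so the small-[OH-] approximation fails. Use the quadratic:
[OH-] = (−Kb + √(Kb² + 4·Kb·C₀))/2 = 1.60 × 10^-5 M
pOH = −log(1.60 × 10^-5) = 4.80; pH = 14.00 − 4.80 = 9.20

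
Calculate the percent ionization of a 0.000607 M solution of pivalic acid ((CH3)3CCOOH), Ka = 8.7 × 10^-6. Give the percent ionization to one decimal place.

11.3%

(CH3)3CCOOH ⇌ (CH3)3CCOO- + H+; let x = [H+] at equilibrium.
Ka = x²/(C₀ − x); solving the quadratic gives x = 6.84 × 10^-5 M.
Fraction ionized = 6.84 × 10^-5 / 0.000607 = 0.1127 → 11.3%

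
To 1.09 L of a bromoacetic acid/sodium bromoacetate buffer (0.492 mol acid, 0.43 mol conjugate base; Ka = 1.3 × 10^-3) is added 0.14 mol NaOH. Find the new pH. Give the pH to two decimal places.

pH = 3.10

After neutralization: n(BrCH2COOH) = 0.352 mol, n(BrCH2COO-) = 0.57 mol.
pKa = −log(1.3 × 10^-3) = 2.886
Henderson–Hasselbalch with mole ratio 0.57/0.352: pH = 2.886 + (+0.209)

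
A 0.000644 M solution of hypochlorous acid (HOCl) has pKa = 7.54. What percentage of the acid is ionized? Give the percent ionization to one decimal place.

0.7%

HOCl ⇌ OCl- + H+; let x = [H+] at equilibrium.
Ka = 10^(−7.54) = 2.88 × 10^-8
x ≈ √(Ka·C₀) = √(2.88 × 10^-8 × 0.000644) = 4.31 × 10^-6 M
Fraction ionized = 4.31 × 10^-6 / 0.000644 = 0.0067 → 0.7%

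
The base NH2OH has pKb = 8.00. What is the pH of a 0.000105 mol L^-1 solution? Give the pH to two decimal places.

pH = 8.01

NH2OH + H2O ⇌ NH3OH+ + OH-
Kb = 10^(−8.00) = 1.00 × 10^-8
From the ICE table, Kb = [OH-]²/(0.000105 − [OH-]) = 1.00 × 10^-8.
Since Kb ≪ C₀, [OH-] ≈ √(Kb·C₀) = 1.02 × 10^-6 M.
pOH = 5.99, so pH = 14.00 − pOH = 8.01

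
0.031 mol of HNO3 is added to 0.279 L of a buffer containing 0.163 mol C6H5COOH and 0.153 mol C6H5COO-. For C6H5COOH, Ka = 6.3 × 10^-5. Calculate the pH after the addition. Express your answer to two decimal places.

pH = 4.00

After neutralization: n(C6H5COOH) = 0.194 mol, n(C6H5COO-) = 0.122 mol.
pKa = −log(6.3 × 10^-5) = 4.201
pH = pKa + log([A⁻]/[HA]) = 4.201 + log(0.122/0.194) = 4.201 -0.201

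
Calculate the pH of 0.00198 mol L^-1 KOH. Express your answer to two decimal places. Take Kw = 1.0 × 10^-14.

KOH is a strong base; [OH-] = 0.00198 M.
pOH = -log(0.00198) = 2.70
pH = 14.00 - 2.70 = 11.30

pH = 11.30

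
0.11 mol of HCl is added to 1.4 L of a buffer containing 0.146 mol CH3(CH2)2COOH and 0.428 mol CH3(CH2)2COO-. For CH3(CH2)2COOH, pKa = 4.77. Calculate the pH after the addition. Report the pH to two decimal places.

pH = 4.86

After neutralization: n(CH3(CH2)2COOH) = 0.256 mol, n(CH3(CH2)2COO-) = 0.318 mol.
pH = pKa + log(n_CH3(CH2)2COO-/n_CH3(CH2)2COOH) = 4.77 + log(0.318/0.256) = 4.77 + (+0.094)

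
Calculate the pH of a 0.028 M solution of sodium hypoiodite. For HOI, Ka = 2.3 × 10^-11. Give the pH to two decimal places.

OI- is the conjugate base of the weak acid HOI.
Kb = Kw/Ka = 1.0×10^-14 / 2.3 × 10^-11 = 4.35 × 10^-4
Kb = [OH-]²/(0.028 − [OH-]) = 4.35 × 10^-4
Here C₀/Kb ≈ 64.4, so the small-[OH-] approximation fails. Use the quadratic:
[OH-] = [−0.000435 + √(0.000435² + 4.87e-05)]/2 = 3.28 × 10^-3 M
pOH = 2.48, so pH = 14.00 − pOH = 11.52

pH = 11.52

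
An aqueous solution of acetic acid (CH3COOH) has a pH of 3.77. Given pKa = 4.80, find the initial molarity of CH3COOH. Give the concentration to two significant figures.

[H+] = 10^(-3.77) = 1.70 × 10^-4 M = x
Ka = 10^(−4.80) = 1.58 × 10^-5
Ka = x²/(C₀ − x) ⇒ C₀ = x + x²/Ka
C₀ = 1.70 × 10^-4 + (1.70 × 10^-4)²/(1.58 × 10^-5) = 2.00 × 10^-3 M

C₀ = 2.0 × 10^-3 M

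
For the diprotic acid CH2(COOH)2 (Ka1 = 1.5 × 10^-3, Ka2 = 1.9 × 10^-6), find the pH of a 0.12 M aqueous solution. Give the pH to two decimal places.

pH = 1.90

Ka1 ≫ Ka2, so treat the first dissociation as the only significant source of H+.
Ka1 = x²/(0.12 − x) = 1.5 × 10^-3
Solving the quadratic: x = (−Ka1 + √(Ka1² + 4·Ka1·C₀))/2 = 1.27 × 10^-2 M
pH = −log(1.27 × 10^-2) = 1.90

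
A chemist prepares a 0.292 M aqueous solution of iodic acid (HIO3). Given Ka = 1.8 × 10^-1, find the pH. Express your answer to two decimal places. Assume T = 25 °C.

pH = 0.81

HIO3 ⇌ IO3- + H+
From the ICE table, Ka = x²/(0.292 − x) = 1.8 × 10^-1.
The 5% rule fails; solving x² + Ka·x − Ka·C₀ = 0 exactly:
x = [−0.18 + √(0.18² + 0.21)]/2 = 1.56 × 10^-1 M
pH = −log(1.56 × 10^-1) = 0.81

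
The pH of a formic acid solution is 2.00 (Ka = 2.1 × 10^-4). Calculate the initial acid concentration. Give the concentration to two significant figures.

C₀ = 4.9 × 10^-1 M

[H+] = 10^(-2.00) = 1.00 × 10^-2 M = x
Ka = x²/(C₀ − x) ⇒ C₀ = x + x²/Ka
C₀ = 1.00 × 10^-2 + (1.00 × 10^-2)²/(2.1 × 10^-4) = 4.86 × 10^-1 M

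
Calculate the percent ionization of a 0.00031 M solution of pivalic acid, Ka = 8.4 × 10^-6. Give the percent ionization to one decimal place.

15.2%

(CH3)3CCOOH ⇌ (CH3)3CCOO- + H+; let x = [H+] at equilibrium.
Solve x² + 8.4e-06x − 2.6e-09 = 0 → x = 4.70 × 10^-5 M
Fraction ionized = 4.70 × 10^-5 / 0.00031 = 0.1516 → 15.2%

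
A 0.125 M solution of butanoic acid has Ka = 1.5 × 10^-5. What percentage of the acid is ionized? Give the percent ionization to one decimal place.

1.1%

CH3(CH2)2COOH ⇌ CH3(CH2)2COO- + H+; let x = [H+] at equilibrium.
x ≈ √(Ka·C₀) = √(1.5 × 10^-5 × 0.125) = 1.37 × 10^-3 M
Fraction ionized = 1.37 × 10^-3 / 0.125 = 0.0110 → 1.1%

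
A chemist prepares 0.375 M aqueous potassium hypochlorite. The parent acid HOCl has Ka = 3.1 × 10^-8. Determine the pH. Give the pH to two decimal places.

pH = 10.54

OCl- is the conjugate base of the weak acid HOCl.
Kb = Kw/Ka = 1.0×10^-14 / 3.1 × 10^-8 = 3.23 × 10^-7
Let x = [OH-] at equilibrium. Kb = x²/(0.375 − x).
Neglecting x in the denominator: x = √(3.23 × 10^-7 × 0.375) = 3.48 × 10^-4 M
Check: 0.093% ionized — well under 5%, approximation valid.
pOH = −log(3.48 × 10^-4) = 3.46; pH = 14.00 − 3.46 = 10.54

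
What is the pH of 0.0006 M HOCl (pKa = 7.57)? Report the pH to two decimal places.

pH = 5.40

HOCl ⇌ OCl- + H+
Ka = 10^(−7.57) = 2.69 × 10^-8
Ka = x²/(0.0006 − x) = 2.69 × 10^-8
Neglecting x in the denominator: x = √(2.69 × 10^-8 × 0.0006) = 4.02 × 10^-6 M
pH = −log[H+] = −log(4.02 × 10^-6) = 5.40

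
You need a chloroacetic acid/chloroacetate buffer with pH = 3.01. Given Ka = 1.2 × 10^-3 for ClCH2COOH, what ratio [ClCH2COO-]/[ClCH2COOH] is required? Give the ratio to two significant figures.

pKa = -log(1.2 × 10^-3) = 2.921
pH = pKa + log(r) ⇒ log(r) = 3.01 − 2.921 = +0.089
r = [ClCH2COO-]/[ClCH2COOH] = 10^(+0.089) = 1.23

ratio = 1.2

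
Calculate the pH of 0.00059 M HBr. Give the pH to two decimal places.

HBr is a strong acid and dissociates completely, so [H+] = 0.00059 M.
pH = -log(0.00059) = 3.23

pH = 3.23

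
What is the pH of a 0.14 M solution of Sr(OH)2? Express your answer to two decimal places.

Sr(OH)2 is a strong base (each formula unit releases 2 OH-); [OH-] = 0.28 M.
pOH = -log(0.28) = 0.55
pH = 14.00 - 0.55 = 13.45

pH = 13.45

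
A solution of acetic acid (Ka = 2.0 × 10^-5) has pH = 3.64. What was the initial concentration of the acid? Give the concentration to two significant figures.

[H+] = 10^(-3.64) = 2.29 × 10^-4 M = x
Ka = x²/(C₀ − x) ⇒ C₀ = x + x²/Ka
C₀ = 2.29 × 10^-4 + (2.29 × 10^-4)²/(2.0 × 10^-5) = 2.85 × 10^-3 M

C₀ = 2.9 × 10^-3 M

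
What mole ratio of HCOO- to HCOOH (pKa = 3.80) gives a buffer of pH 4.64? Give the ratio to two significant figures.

ratio = 6.9

pH = pKa + log(r) ⇒ log(r) = 4.64 − 3.80 = +0.84
r = [HCOO-]/[HCOOH] = 10^(+0.84) = 6.92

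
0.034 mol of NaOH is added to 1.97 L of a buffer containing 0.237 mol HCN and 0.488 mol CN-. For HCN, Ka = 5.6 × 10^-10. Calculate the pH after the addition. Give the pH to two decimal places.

After neutralization: n(HCN) = 0.203 mol, n(CN-) = 0.522 mol.
pKa = −log(5.6 × 10^-10) = 9.252
pH = pKa + log([A⁻]/[HA]) = 9.252 + log(0.522/0.203) = 9.252 +0.410

pH = 9.66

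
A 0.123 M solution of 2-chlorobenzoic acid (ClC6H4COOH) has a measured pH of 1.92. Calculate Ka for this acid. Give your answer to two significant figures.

[H+] = 10^(-1.92) = 1.20 × 10^-2 M
At equilibrium [HA] = 0.123 − 1.20 × 10^-2 = 1.11 × 10^-1 M
Ka = [H+][A-]/[HA] = (1.20 × 10^-2)² / 1.11 × 10^-1 = 1.3 × 10^-3

Ka = 1.3 × 10^-3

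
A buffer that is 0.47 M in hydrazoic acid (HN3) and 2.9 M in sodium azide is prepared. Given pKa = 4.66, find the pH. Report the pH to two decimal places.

Henderson–Hasselbalch: pH = pKa + log([N3-]/[HN3]) = 4.66 + log(2.9/0.47)
pH = 4.66 + (+0.790) = 5.45

pH = 5.45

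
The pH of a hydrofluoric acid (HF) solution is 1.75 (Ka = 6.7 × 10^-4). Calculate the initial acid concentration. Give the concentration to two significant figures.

[H+] = 10^(-1.75) = 1.78 × 10^-2 M = x
Ka = x²/(C₀ − x) ⇒ C₀ = x + x²/Ka
C₀ = 1.78 × 10^-2 + (1.78 × 10^-2)²/(6.7 × 10^-4) = 4.91 × 10^-1 M

C₀ = 4.9 × 10^-1 M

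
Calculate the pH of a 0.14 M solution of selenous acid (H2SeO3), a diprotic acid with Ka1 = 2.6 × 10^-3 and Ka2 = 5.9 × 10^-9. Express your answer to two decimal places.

pH = 1.75

Ka1 ≫ Ka2, so treat the first dissociation as the only significant source of H+.
Ka1 = x²/(0.14 − x) = 2.6 × 10^-3
Solving the quadratic: x = (−Ka1 + √(Ka1² + 4·Ka1·C₀))/2 = 1.78 × 10^-2 M
pH = −log(1.78 × 10^-2) = 1.75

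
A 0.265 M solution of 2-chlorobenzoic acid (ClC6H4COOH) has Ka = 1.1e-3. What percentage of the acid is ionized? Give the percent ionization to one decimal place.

6.2%

ClC6H4COOH ⇌ ClC6H4COO- + H+; let x = [H+] at equilibrium.
Solve x² + 0.0011x − 0.000292 = 0 → x = 1.65 × 10^-2 M
% ionization = x/C₀ × 100% = 1.65 × 10^-2/0.265 × 100% = 6.2%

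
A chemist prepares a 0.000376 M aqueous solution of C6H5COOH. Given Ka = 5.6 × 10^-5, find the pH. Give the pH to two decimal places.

C6H5COOH ⇌ C6H5COO- + H+
From the ICE table, Ka = x²/(0.000376 − x) = 5.6 × 10^-5.
x is not negligible relative to C₀; solve x² + 5.6e-05·x − 2.11e-08 = 0.
x = (−Ka + √(Ka² + 4·Ka·C₀))/2 = 1.20 × 10^-4 M
pH = −log(1.20 × 10^-4) = 3.92

pH = 3.92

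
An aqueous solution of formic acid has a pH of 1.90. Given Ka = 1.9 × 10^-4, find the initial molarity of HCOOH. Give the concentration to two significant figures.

C₀ = 8.5 × 10^-1 M

[H+] = 10^(-1.90) = 1.26 × 10^-2 M = x
Ka = x²/(C₀ − x) ⇒ C₀ = x + x²/Ka
C₀ = 1.26 × 10^-2 + (1.26 × 10^-2)²/(1.9 × 10^-4) = 8.48 × 10^-1 M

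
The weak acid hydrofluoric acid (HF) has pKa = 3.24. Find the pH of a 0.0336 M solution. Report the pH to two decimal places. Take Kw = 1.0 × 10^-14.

pH = 2.39

HF ⇌ F- + H+
Ka = 10^(−3.24) = 5.75 × 10^-4
From the ICE table, Ka = [H+]²/(0.0336 − [H+]) = 5.75 × 10^-4.
Here C₀/Ka ≈ 58.4, so the small-[H+] approximation fails. Use the quadratic:
[H+] = [−0.000575 + √(0.000575² + 7.73e-05)]/2 = 4.12 × 10^-3 M
pH = −log(4.12 × 10^-3) = 2.39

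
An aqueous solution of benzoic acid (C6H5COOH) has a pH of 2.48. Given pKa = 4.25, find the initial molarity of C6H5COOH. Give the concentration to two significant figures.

C₀ = 2.0 × 10^-1 M

[H+] = 10^(-2.48) = 3.31 × 10^-3 M = x
Ka = 10^(−4.25) = 5.62 × 10^-5
Ka = x²/(C₀ − x) ⇒ C₀ = x + x²/Ka
C₀ = 3.31 × 10^-3 + (3.31 × 10^-3)²/(5.62 × 10^-5) = 1.98 × 10^-1 M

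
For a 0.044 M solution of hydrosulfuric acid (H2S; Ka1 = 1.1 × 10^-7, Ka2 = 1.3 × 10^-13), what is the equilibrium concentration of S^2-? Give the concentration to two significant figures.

First ionization gives [H+] ≈ [HS-] = 6.96 × 10^-5 M.
Second step: Ka2 = [H+][S^2-]/[HS-] ≈ [S^2-] (since [H+] ≈ [HS-]).
So [S^2-] ≈ Ka2.

1.3 × 10^-13 M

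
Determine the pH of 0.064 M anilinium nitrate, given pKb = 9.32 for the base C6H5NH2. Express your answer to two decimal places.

pH = 2.94

C6H5NH3+ is the conjugate acid of the weak base C6H5NH2.
Kb = 10^(−9.32) = 4.79 × 10^-10
Ka = Kw/Kb = 1.0×10^-14 / 4.79 × 10^-10 = 2.09 × 10^-5
From the ICE table, Ka = x²/(0.064 − x) = 2.09 × 10^-5.
Since Ka ≪ C₀, x ≈ √(Ka·C₀) = 1.16 × 10^-3 M.
pH = −log(1.16 × 10^-3) = 2.94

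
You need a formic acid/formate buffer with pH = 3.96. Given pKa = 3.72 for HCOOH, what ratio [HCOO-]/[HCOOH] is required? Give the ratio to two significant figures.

pH = pKa + log(r) ⇒ log(r) = 3.96 − 3.72 = +0.24
r = [HCOO-]/[HCOOH] = 10^(+0.24) = 1.74

ratio = 1.7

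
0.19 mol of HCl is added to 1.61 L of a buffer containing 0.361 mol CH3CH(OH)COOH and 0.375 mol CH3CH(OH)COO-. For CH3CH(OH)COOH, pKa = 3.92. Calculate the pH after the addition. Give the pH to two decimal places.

pH = 3.45

After neutralization: n(CH3CH(OH)COOH) = 0.551 mol, n(CH3CH(OH)COO-) = 0.185 mol.
Henderson–Hasselbalch with mole ratio 0.185/0.551: pH = 3.92 + (-0.474)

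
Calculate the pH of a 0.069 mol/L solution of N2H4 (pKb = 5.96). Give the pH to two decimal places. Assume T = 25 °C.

pH = 10.44

N2H4 + H2O ⇌ N2H5+ + OH-
Kb = 10^(−5.96) = 1.10 × 10^-6
From the ICE table, Kb = x²/(0.069 − x) = 1.10 × 10^-6.
Assume x ≪ 0.069: x ≈ √(1.10 × 10^-6 × 0.069) = 2.75 × 10^-4 M
(x/C₀ = 0.4% < 5%, so the approximation holds.)
pOH = −log(2.75 × 10^-4) = 3.56; pH = 14.00 − 3.56 = 10.44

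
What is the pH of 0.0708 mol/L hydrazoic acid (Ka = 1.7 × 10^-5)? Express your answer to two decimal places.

pH = 2.96

HN3 ⇌ N3- + H+
From the ICE table, Ka = x²/(0.0708 − x) = 1.7 × 10^-5.
Assume x ≪ 0.0708: x ≈ √(1.7 × 10^-5 × 0.0708) = 1.10 × 10^-3 M
(x/C₀ = 1.5% < 5%, so the approximation holds.)
pH = −log(1.10 × 10^-3) = 2.96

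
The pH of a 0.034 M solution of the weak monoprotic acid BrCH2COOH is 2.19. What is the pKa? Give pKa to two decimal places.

pKa = 2.82

[H+] = 10^(-2.19) = 6.46 × 10^-3 M
At equilibrium [HA] = 0.034 − 6.46 × 10^-3 = 2.75 × 10^-2 M
Ka = [H+][A-]/[HA] = (6.46 × 10^-3)² / 2.75 × 10^-2 = 1.52 × 10^-3
pKa = -log(1.52 × 10^-3) = 2.82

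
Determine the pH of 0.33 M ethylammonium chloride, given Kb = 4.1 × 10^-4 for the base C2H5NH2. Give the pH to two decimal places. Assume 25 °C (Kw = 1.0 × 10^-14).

C2H5NH3+ is the conjugate acid of the weak base C2H5NH2.
Ka = Kw/Kb = 1.0×10^-14 / 4.1 × 10^-4 = 2.44 × 10^-11
Let x = [H+] at equilibrium. Ka = x²/(0.33 − x).
Assume x ≪ 0.33: x ≈ √(2.44 × 10^-11 × 0.33) = 2.84 × 10^-6 M
pH = −log[H+] = −log(2.84 × 10^-6) = 5.55

pH = 5.55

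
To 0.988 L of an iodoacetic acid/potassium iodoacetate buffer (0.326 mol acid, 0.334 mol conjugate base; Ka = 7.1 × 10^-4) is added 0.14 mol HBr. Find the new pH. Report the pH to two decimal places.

pH = 2.77

Added H+ converts ICH2COO- to ICH2COOH: ICH2COOH → 0.466 mol, ICH2COO- → 0.194 mol.
pKa = −log(7.1 × 10^-4) = 3.149
pH = pKa + log(n_ICH2COO-/n_ICH2COOH) = 3.149 + log(0.194/0.466) = 3.149 + (-0.381)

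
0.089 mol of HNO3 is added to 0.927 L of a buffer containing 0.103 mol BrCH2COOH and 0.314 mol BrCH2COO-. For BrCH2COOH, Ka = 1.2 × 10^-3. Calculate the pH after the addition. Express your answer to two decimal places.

After neutralization: n(BrCH2COOH) = 0.192 mol, n(BrCH2COO-) = 0.225 mol.
pKa = −log(1.2 × 10^-3) = 2.921
Henderson–Hasselbalch with mole ratio 0.225/0.192: pH = 2.921 + (+0.069)

pH = 2.99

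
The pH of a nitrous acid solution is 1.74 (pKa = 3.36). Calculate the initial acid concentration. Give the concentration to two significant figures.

C₀ = 7.8 × 10^-1 M

[H+] = 10^(-1.74) = 1.82 × 10^-2 M = x
Ka = 10^(−3.36) = 4.37 × 10^-4
Ka = x²/(C₀ − x) ⇒ C₀ = x + x²/Ka
C₀ = 1.82 × 10^-2 + (1.82 × 10^-2)²/(4.37 × 10^-4) = 7.76 × 10^-1 M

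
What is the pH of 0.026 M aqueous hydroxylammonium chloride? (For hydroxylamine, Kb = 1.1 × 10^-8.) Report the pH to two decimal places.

pH = 3.81

NH3OH+ is the conjugate acid of the weak base NH2OH.
Ka = Kw/Kb = 1.0×10^-14 / 1.1 × 10^-8 = 9.09 × 10^-7
Ka = [H+]²/(0.026 − [H+]) = 9.09 × 10^-7
Since Ka ≪ C₀, [H+] ≈ √(Ka·C₀) = 1.54 × 10^-4 M.
Check: 0.59% ionized — well under 5%, approximation valid.
pH = −log[H+] = −log(1.54 × 10^-4) = 3.81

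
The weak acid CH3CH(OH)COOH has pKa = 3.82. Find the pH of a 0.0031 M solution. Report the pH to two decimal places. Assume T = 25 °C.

CH3CH(OH)COOH ⇌ CH3CH(OH)COO- + H+
Ka = 10^(−3.82) = 1.51 × 10^-4
Let x = [H+] at equilibrium. Ka = x²/(0.0031 − x).
Here C₀/Ka ≈ 20.5, so the small-x approximation fails. Use the quadratic:
x = (−Ka + √(Ka² + 4·Ka·C₀))/2 = 6.13 × 10^-4 M
pH = −log(6.13 × 10^-4) = 3.21

pH = 3.21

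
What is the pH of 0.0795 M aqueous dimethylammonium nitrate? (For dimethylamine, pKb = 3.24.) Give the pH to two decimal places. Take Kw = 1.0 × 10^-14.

pH = 5.93

(CH3)2NH2+ is the conjugate acid of the weak base (CH3)2NH.
Kb = 10^(−3.24) = 5.75 × 10^-4
Ka = Kw/Kb = 1.0×10^-14 / 5.75 × 10^-4 = 1.74 × 10^-11
From the ICE table, Ka = [H+]²/(0.0795 − [H+]) = 1.74 × 10^-11.
Assume [H+] ≪ 0.0795: [H+] ≈ √(1.74 × 10^-11 × 0.0795) = 1.18 × 10^-6 M
pH = −log(1.18 × 10^-6) = 5.93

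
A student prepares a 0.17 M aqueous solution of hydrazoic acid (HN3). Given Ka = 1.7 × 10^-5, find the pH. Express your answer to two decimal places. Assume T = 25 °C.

HN3 ⇌ N3- + H+
Let x = [H+] at equilibrium. Ka = x²/(0.17 − x).
Assume x ≪ 0.17: x ≈ √(1.7 × 10^-5 × 0.17) = 1.70 × 10^-3 M
pH = −log[H+] = −log(1.70 × 10^-3) = 2.77

pH = 2.77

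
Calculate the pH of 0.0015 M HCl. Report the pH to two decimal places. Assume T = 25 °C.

HCl is a strong acid and dissociates completely, so [H+] = 0.0015 M.
pH = -log(0.0015) = 2.82

pH = 2.82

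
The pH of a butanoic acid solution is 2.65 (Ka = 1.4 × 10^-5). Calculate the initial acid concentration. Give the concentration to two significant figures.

C₀ = 3.6 × 10^-1 M

[H+] = 10^(-2.65) = 2.24 × 10^-3 M = x
Ka = x²/(C₀ − x) ⇒ C₀ = x + x²/Ka
C₀ = 2.24 × 10^-3 + (2.24 × 10^-3)²/(1.4 × 10^-5) = 3.61 × 10^-1 M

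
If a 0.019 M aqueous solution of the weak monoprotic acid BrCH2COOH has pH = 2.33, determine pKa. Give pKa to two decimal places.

[H+] = 10^(-2.33) = 4.68 × 10^-3 M
At equilibrium [HA] = 0.019 − 4.68 × 10^-3 = 1.43 × 10^-2 M
Ka = [H+][A-]/[HA] = (4.68 × 10^-3)² / 1.43 × 10^-2 = 1.53 × 10^-3
pKa = -log(1.53 × 10^-3) = 2.82

pKa = 2.82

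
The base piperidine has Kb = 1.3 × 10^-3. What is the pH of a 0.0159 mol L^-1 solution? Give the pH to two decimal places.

C5H10NH + H2O ⇌ C5H10NH2+ + OH-
Kb = [OH-]²/(0.0159 − [OH-]) = 1.3 × 10^-3
The 5% rule fails; solving [OH-]² + Kb·[OH-] − Kb·C₀ = 0 exactly:
[OH-] = (−Kb + √(Kb² + 4·Kb·C₀))/2 = 3.94 × 10^-3 M
pOH = 2.40, so pH = 14.00 − pOH = 11.60

pH = 11.60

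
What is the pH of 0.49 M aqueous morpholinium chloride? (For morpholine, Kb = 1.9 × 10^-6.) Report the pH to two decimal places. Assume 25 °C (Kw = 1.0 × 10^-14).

pH = 4.29

C4H8ONH2+ is the conjugate acid of the weak base C4H8ONH.
Ka = Kw/Kb = 1.0×10^-14 / 1.9 × 10^-6 = 5.26 × 10^-9
From the ICE table, Ka = [H+]²/(0.49 − [H+]) = 5.26 × 10^-9.
Since Ka ≪ C₀, [H+] ≈ √(Ka·C₀) = 5.08 × 10^-5 M.
pH = −log(5.08 × 10^-5) = 4.29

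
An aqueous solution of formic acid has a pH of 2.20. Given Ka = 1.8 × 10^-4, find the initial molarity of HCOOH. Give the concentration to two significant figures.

[H+] = 10^(-2.20) = 6.31 × 10^-3 M = x
Ka = x²/(C₀ − x) ⇒ C₀ = x + x²/Ka
C₀ = 6.31 × 10^-3 + (6.31 × 10^-3)²/(1.8 × 10^-4) = 2.28 × 10^-1 M

C₀ = 2.3 × 10^-1 M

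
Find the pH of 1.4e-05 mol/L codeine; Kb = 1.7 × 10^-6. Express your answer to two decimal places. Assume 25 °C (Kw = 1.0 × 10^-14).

pH = 8.61

C18H21NO3 + H2O ⇌ C18H22NO3+ + OH-
Kb = [OH-]²/(1.4e-05 − [OH-]) = 1.7 × 10^-6
The 5% rule fails; solving [OH-]² + Kb·[OH-] − Kb·C₀ = 0 exactly:
[OH-] = (−Kb + √(Kb² + 4·Kb·C₀))/2 = 4.10 × 10^-6 M
pOH = −log(4.10 × 10^-6) = 5.39; pH = 14.00 − 5.39 = 8.61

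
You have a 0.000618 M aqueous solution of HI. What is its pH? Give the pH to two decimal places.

pH = 3.21

HI is a strong acid and dissociates completely, so [H+] = 0.000618 M.
pH = -log(0.000618) = 3.21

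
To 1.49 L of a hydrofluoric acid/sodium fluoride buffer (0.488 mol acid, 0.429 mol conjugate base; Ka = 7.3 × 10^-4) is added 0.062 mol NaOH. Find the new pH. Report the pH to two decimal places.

After neutralization: n(HF) = 0.426 mol, n(F-) = 0.491 mol.
pKa = −log(7.3 × 10^-4) = 3.137
Henderson–Hasselbalch with mole ratio 0.491/0.426: pH = 3.137 + (+0.062)

pH = 3.20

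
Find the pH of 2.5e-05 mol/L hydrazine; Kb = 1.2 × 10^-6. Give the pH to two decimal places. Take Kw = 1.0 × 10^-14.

pH = 8.69

N2H4 + H2O ⇌ N2H5+ + OH-
Kb = [OH-]²/(2.5e-05 − [OH-]) = 1.2 × 10^-6
Here C₀/Kb ≈ 20.8, so the small-[OH-] approximation fails. Use the quadratic:
[OH-] = [−1.2e-06 + √(1.2e-06² + 1.2e-10)]/2 = 4.91 × 10^-6 M
pOH = −log(4.91 × 10^-6) = 5.31; pH = 14.00 − 5.31 = 8.69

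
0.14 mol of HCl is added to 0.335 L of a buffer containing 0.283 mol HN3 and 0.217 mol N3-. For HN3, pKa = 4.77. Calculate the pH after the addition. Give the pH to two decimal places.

pH = 4.03

After neutralization: n(HN3) = 0.423 mol, n(N3-) = 0.077 mol.
Henderson–Hasselbalch with mole ratio 0.077/0.423: pH = 4.77 + (-0.740)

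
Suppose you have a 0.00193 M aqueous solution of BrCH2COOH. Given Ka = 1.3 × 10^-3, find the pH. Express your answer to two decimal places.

BrCH2COOH ⇌ BrCH2COO- + H+
From the ICE table, Ka = x²/(0.00193 − x) = 1.3 × 10^-3.
x is not negligible relative to C₀; solve x² + 0.0013·x − 2.51e-06 = 0.
x = (−Ka + √(Ka² + 4·Ka·C₀))/2 = 1.06 × 10^-3 M
pH = −log[H+] = −log(1.06 × 10^-3) = 2.97

pH = 2.97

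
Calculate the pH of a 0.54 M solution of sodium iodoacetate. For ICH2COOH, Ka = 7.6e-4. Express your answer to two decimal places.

pH = 8.43

ICH2COO- is the conjugate base of the weak acid ICH2COOH.
Kb = Kw/Ka = 1.0×10^-14 / 7.6 × 10^-4 = 1.32 × 10^-11
From the ICE table, Kb = [OH-]²/(0.54 − [OH-]) = 1.32 × 10^-11.
Assume [OH-] ≪ 0.54: [OH-] ≈ √(1.32 × 10^-11 × 0.54) = 2.67 × 10^-6 M
([OH-]/C₀ = 0.00049% < 5%, so the approximation holds.)
pOH = 5.57, so pH = 14.00 − pOH = 8.43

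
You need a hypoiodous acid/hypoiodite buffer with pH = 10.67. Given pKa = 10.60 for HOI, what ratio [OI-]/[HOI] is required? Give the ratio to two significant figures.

pH = pKa + log(r) ⇒ log(r) = 10.67 − 10.60 = +0.07
r = [OI-]/[HOI] = 10^(+0.07) = 1.17

ratio = 1.2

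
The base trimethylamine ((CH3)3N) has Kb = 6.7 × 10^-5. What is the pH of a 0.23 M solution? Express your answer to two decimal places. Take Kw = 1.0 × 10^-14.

pH = 11.59

(CH3)3N + H2O ⇌ (CH3)3NH+ + OH-
Kb = [OH-]²/(0.23 − [OH-]) = 6.7 × 10^-5
Since Kb ≪ C₀, [OH-] ≈ √(Kb·C₀) = 3.93 × 10^-3 M.
Check: 1.7% ionized — well under 5%, approximation valid.
pOH = −log(3.93 × 10^-3) = 2.41; pH = 14.00 − 2.41 = 11.59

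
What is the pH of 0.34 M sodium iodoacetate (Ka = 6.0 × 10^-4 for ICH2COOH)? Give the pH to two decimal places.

ICH2COO- is the conjugate base of the weak acid ICH2COOH.
Kb = Kw/Ka = 1.0×10^-14 / 6.0 × 10^-4 = 1.67 × 10^-11
Kb = x²/(0.34 − x) = 1.67 × 10^-11
Assume x ≪ 0.34: x ≈ √(1.67 × 10^-11 × 0.34) = 2.38 × 10^-6 M
(x/C₀ = 0.0007% < 5%, so the approximation holds.)
pOH = 5.62, so pH = 14.00 − pOH = 8.38

pH = 8.38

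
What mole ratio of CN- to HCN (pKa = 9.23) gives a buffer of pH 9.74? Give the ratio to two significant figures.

ratio = 3.2

pH = pKa + log(r) ⇒ log(r) = 9.74 − 9.23 = +0.51
r = [CN-]/[HCN] = 10^(+0.51) = 3.24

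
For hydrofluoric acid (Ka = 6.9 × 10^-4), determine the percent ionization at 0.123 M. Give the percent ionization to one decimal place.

7.2%

HF ⇌ F- + H+; let x = [H+] at equilibrium.
Solve x² + 0.00069x − 8.49e-05 = 0 → x = 8.87 × 10^-3 M
% ionization = x/C₀ × 100% = 8.87 × 10^-3/0.123 × 100% = 7.2%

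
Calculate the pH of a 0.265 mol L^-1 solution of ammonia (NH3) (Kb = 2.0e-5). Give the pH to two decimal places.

NH3 + H2O ⇌ NH4+ + OH-
Kb = x²/(0.265 − x) = 2.0 × 10^-5
Assume x ≪ 0.265: x ≈ √(2.0 × 10^-5 × 0.265) = 2.30 × 10^-3 M
Check: 0.87% ionized — well under 5%, approximation valid.
pOH = −log(2.30 × 10^-3) = 2.64; pH = 14.00 − 2.64 = 11.36

pH = 11.36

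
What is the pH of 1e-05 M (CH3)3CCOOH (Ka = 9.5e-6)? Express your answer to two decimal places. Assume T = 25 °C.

(CH3)3CCOOH ⇌ (CH3)3CCOO- + H+
From the ICE table, Ka = x²/(1e-05 − x) = 9.5 × 10^-6.
x is not negligible relative to C₀; solve x² + 9.5e-06·x − 9.5e-11 = 0.
x = [−9.5e-06 + √(9.5e-06² + 3.8e-10)]/2 = 6.09 × 10^-6 M
pH = −log(6.09 × 10^-6) = 5.22

pH = 5.22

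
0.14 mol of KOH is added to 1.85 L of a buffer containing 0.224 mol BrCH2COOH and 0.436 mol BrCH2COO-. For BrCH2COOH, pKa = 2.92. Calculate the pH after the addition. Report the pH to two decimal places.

After neutralization: n(BrCH2COOH) = 0.084 mol, n(BrCH2COO-) = 0.576 mol.
pH = pKa + log(n_BrCH2COO-/n_BrCH2COOH) = 2.92 + log(0.576/0.084) = 2.92 + (+0.836)

pH = 3.76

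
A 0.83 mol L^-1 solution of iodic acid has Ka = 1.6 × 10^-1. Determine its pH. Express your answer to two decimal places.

pH = 0.53

HIO3 ⇌ IO3- + H+
From the ICE table, Ka = x²/(0.83 − x) = 1.6 × 10^-1.
The 5% rule fails; solving x² + Ka·x − Ka·C₀ = 0 exactly:
x = [−0.16 + √(0.16² + 0.531)]/2 = 2.93 × 10^-1 M
pH = −log[H+] = −log(2.93 × 10^-1) = 0.53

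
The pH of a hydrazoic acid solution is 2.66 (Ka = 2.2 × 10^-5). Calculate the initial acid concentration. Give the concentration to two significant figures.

[H+] = 10^(-2.66) = 2.19 × 10^-3 M = x
Ka = x²/(C₀ − x) ⇒ C₀ = x + x²/Ka
C₀ = 2.19 × 10^-3 + (2.19 × 10^-3)²/(2.2 × 10^-5) = 2.20 × 10^-1 M

C₀ = 2.2 × 10^-1 M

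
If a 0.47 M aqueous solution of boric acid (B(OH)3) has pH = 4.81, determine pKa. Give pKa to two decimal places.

pKa = 9.29

[H+] = 10^(-4.81) = 1.55 × 10^-5 M
At equilibrium [HA] = 0.47 − 1.55 × 10^-5 = 4.70 × 10^-1 M
Ka = [H+][A-]/[HA] = (1.55 × 10^-5)² / 4.70 × 10^-1 = 5.11 × 10^-10
pKa = -log(5.11 × 10^-10) = 9.29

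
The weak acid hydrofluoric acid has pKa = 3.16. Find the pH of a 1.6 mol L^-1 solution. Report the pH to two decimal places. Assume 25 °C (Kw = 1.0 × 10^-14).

pH = 1.48

HF ⇌ F- + H+
Ka = 10^(−3.16) = 6.92 × 10^-4
Ka = x²/(1.6 − x) = 6.92 × 10^-4
Assume x ≪ 1.6: x ≈ √(6.92 × 10^-4 × 1.6) = 3.33 × 10^-2 M
pH = −log[H+] = −log(3.33 × 10^-2) = 1.48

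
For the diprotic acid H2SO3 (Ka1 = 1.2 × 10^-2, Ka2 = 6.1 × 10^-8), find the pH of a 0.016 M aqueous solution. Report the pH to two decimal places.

Since Ka1 ≫ Ka2, the first ionization dominates [H+].
Ka1 = x²/(0.016 − x) = 1.2 × 10^-2
Solving the quadratic: x = (−Ka1 + √(Ka1² + 4·Ka1·C₀))/2 = 9.10 × 10^-3 M
pH = −log(9.10 × 10^-3) = 2.04

pH = 2.04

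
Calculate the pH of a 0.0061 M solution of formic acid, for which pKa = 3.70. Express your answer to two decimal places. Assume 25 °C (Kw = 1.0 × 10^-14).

HCOOH ⇌ HCOO- + H+
Ka = 10^(−3.70) = 2.00 × 10^-4
From the ICE table, Ka = [H+]²/(0.0061 − [H+]) = 2.00 × 10^-4.
[H+] is not negligible relative to C₀; solve [H+]² + 0.0002·[H+] − 1.22e-06 = 0.
[H+] = [−0.0002 + √(0.0002² + 4.88e-06)]/2 = 1.01 × 10^-3 M
pH = −log(1.01 × 10^-3) = 3.00

pH = 3.00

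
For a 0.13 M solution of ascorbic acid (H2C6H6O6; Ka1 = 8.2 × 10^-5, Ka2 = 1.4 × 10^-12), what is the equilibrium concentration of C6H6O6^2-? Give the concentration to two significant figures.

First ionization gives [H+] ≈ [HC6H6O6-] = 3.26 × 10^-3 M.
Second step: Ka2 = [H+][C6H6O6^2-]/[HC6H6O6-] ≈ [C6H6O6^2-] (since [H+] ≈ [HC6H6O6-]).
So [C6H6O6^2-] ≈ Ka2.

1.4 × 10^-12 M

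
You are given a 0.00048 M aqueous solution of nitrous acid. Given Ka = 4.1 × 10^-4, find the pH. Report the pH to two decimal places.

pH = 3.55

HNO2 ⇌ NO2- + H+
From the ICE table, Ka = [H+]²/(0.00048 − [H+]) = 4.1 × 10^-4.
The 5% rule fails; solving [H+]² + Ka·[H+] − Ka·C₀ = 0 exactly:
[H+] = (−Ka + √(Ka² + 4·Ka·C₀))/2 = 2.84 × 10^-4 M
pH = −log(2.84 × 10^-4) = 3.55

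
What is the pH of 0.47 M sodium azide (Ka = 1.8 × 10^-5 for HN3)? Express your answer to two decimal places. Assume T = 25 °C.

N3- is the conjugate base of the weak acid HN3.
Kb = Kw/Ka = 1.0×10^-14 / 1.8 × 10^-5 = 5.56 × 10^-10
Let x = [OH-] at equilibrium. Kb = x²/(0.47 − x).
Since Kb ≪ C₀, x ≈ √(Kb·C₀) = 1.62 × 10^-5 M.
Check: 0.0034% ionized — well under 5%, approximation valid.
pOH = 4.79, so pH = 14.00 − pOH = 9.21

pH = 9.21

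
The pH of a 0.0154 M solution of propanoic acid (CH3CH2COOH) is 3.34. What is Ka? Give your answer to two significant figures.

[H+] = 10^(-3.34) = 4.57 × 10^-4 M
At equilibrium [HA] = 0.0154 − 4.57 × 10^-4 = 1.49 × 10^-2 M
Ka = [H+][A-]/[HA] = (4.57 × 10^-4)² / 1.49 × 10^-2 = 1.4 × 10^-5

Ka = 1.4 × 10^-5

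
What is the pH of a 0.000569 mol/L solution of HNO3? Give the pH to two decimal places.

pH = 3.24

HNO3 is a strong acid and dissociates completely, so [H+] = 0.000569 M.
pH = -log(0.000569) = 3.24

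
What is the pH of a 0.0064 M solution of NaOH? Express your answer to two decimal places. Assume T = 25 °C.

NaOH is a strong base; [OH-] = 0.0064 M.
pOH = -log(0.0064) = 2.19
pH = 14.00 - 2.19 = 11.81

pH = 11.81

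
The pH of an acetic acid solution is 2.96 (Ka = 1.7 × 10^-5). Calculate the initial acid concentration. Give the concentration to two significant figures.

[H+] = 10^(-2.96) = 1.10 × 10^-3 M = x
Ka = x²/(C₀ − x) ⇒ C₀ = x + x²/Ka
C₀ = 1.10 × 10^-3 + (1.10 × 10^-3)²/(1.7 × 10^-5) = 7.23 × 10^-2 M

C₀ = 7.2 × 10^-2 M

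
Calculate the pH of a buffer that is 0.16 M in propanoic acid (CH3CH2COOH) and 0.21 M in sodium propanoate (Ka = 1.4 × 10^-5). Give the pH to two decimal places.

pKa = −log(1.4 × 10^-5) = 4.854
Using pH = pKa + log([base]/[acid]) with [base]/[acid] = 0.21/0.16:
pH = 4.854 + (+0.118) = 4.97

pH = 4.97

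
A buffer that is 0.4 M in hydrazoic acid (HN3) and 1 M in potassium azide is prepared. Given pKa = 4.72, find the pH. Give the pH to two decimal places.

Henderson–Hasselbalch: pH = pKa + log([N3-]/[HN3]) = 4.72 + log(1/0.4)
pH = 4.72 + (+0.398) = 5.12

pH = 5.12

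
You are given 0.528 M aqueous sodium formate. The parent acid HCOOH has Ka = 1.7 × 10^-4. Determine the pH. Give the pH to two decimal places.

pH = 8.75

HCOO- is the conjugate base of the weak acid HCOOH.
Kb = Kw/Ka = 1.0×10^-14 / 1.7 × 10^-4 = 5.88 × 10^-11
From the ICE table, Kb = [OH-]²/(0.528 − [OH-]) = 5.88 × 10^-11.
Assume [OH-] ≪ 0.528: [OH-] ≈ √(5.88 × 10^-11 × 0.528) = 5.57 × 10^-6 M
pOH = −log(5.57 × 10^-6) = 5.25; pH = 14.00 − 5.25 = 8.75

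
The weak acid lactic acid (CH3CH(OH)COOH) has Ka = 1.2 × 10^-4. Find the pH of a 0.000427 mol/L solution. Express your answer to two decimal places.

pH = 3.76

CH3CH(OH)COOH ⇌ CH3CH(OH)COO- + H+
Ka = [H+]²/(0.000427 − [H+]) = 1.2 × 10^-4
[H+] is not negligible relative to C₀; solve [H+]² + 0.00012·[H+] − 5.12e-08 = 0.
[H+] = [−0.00012 + √(0.00012² + 2.05e-07)]/2 = 1.74 × 10^-4 M
pH = −log[H+] = −log(1.74 × 10^-4) = 3.76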